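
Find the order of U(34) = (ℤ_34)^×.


U(n) is the group of units mod n; |U(n)| = φ(n)
|U(34)| = φ(34) = 16

|U(34) = (ℤ_34)^×| = 16


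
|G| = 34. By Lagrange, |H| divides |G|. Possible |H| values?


Lagrange's theorem: |H| divides |G|
|G| = 34
Divisors of 34: 1, 2, 17, 34

Possible subgroup orders: {1, 2, 17, 34}


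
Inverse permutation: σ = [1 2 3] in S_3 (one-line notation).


To find σ⁻¹, swap domain and range:
σ(1) = 1 → σ⁻¹(1) = 1
σ(2) = 2 → σ⁻¹(2) = 2
σ(3) = 3 → σ⁻¹(3) = 3

σ⁻¹ = [1 2 3]


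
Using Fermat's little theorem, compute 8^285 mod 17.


Fermat's little theorem: if p is prime and gcd(a,p)=1, then a^(p-1) ≡ 1 (mod p)
p = 17 is prime, gcd(8,17) = 1
Reduce exponent: 285 mod 16 = 13
So 8^285 ≡ 8^13 (mod 17)
8^13 mod 17 = 9

8^285 ≡ 9 (mod 17)


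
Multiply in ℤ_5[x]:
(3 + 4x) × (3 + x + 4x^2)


Expand and collect like terms; reduce coefficients mod 5:
x^0: 3·3 = 9 ≡ 4 (mod 5)
x^1: 3·1 + 4·3 = 15 ≡ 0 (mod 5)
x^2: 3·4 + 4·1 = 16 ≡ 1 (mod 5)
x^3: 4·4 = 16 ≡ 1 (mod 5)
Result: 4 + x^2 + x^3

f · g = 4 + x^2 + x^3


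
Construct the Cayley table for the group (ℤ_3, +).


Elements: {0, 1, 2}
Operation: addition mod 3
Entry (a, b) = (a + b) mod 3

Cayley table:
  | 0 | 1 | 2
0 | 0 | 1 | 2
1 | 1 | 2 | 0
2 | 2 | 0 | 1


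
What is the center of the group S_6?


Z(G) = {g ∈ G | gx = xg for all x ∈ G}
S_n is non-abelian for n ≥ 3; Z(S_6) is trivial

Z(S_6) = {e}


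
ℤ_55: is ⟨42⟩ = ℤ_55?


g generates ℤ_n iff gcd(g, n) = 1
gcd(42, 55) = 1
Since gcd = 1, 42 is a generator.

Yes, 42 generates ℤ_55


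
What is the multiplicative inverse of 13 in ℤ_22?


Use the extended Euclidean algorithm to write 1 = 13·s + 22·t; then s mod 22 is the inverse.
Euclidean algorithm:
  13 = 0·22 + 13
  22 = 1·13 + 9
  13 = 1·9 + 4
  9 = 2·4 + 1
  4 = 4·1 + 0
gcd(13,22) = 1
Back-substitution gives: 13·(-5) + 22·(3) = 1
So 13⁻¹ ≡ -5 ≡ 17 (mod 22)
Check: 13 × 17 = 221 ≡ 1 (mod 22) ✓

13⁻¹ ≡ 17 (mod 22)


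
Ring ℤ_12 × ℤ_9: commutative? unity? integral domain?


Direct product ring; commutative with unity (1,1); but (1,0)·(0,1) = (0,0) gives zero divisors, so not an integral domain
Commutative: Yes
Integral domain: No
Has unity: Yes

ℤ_12 × ℤ_9: Commutative=Yes, Unity=Yes


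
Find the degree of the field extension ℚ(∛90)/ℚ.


∛90 has minimal polynomial x³ - 90 (irreducible over ℚ since 90 is not a perfect cube)

[ℚ(∛90)/ℚ] = 3


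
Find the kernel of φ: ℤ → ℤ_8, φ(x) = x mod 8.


Kernel = preimage of identity
ker(φ) = {x ∈ ℤ : x ≡ 0 (mod 8)} = 8ℤ = {0, ±8, ±16, ...}

ker(φ) = 8ℤ


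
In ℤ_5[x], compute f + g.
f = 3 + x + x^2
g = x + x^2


Add coefficients mod 5:
x^0: 3 + 0 = 3 (mod 5)
x^1: 1 + 1 = 2 (mod 5)
x^2: 1 + 1 = 2 (mod 5)
Result: 3 + 2x + 2x^2

f + g = 3 + 2x + 2x^2


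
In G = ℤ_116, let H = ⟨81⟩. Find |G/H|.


|⟨81⟩| = n / gcd(81, 116) = 116 / 1 = 116
H is normal (ℤ_116 is abelian).
|G/H| = |G| / |H| = 116 / 116 = 1

|G/H| = 1


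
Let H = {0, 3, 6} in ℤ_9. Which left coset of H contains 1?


1 + H = {1 + h (mod 9) : h ∈ H}
1+0=1, 1+3=4, 1+6=7

1 + H = {1, 4, 7}


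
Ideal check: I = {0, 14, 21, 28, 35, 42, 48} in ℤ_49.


Check ideal conditions for I = {0, 14, 21, 28, 35, 42, 48} in ℤ_49:
(1) I is an additive subgroup? No
(2) For r ∈ ℤ_49 and a ∈ I: r·a ∈ I? No  [counterexample: r=2, a=28, r·a mod 49 = 7 ∉ I]

No, I is not an ideal of ℤ_49


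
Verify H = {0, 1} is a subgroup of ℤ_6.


Subgroup test for H = {0, 1} in (ℤ_6, +):
(1) 0 ∈ H? Yes
(2) Closure: for all a,b ∈ H, (a+b) mod 6 ∈ H? No  [counterexample: 1 + 1 = 2 ∉ H]
(3) Inverses: for all a ∈ H, -a mod 6 ∈ H? No

No, H is not a subgroup of ℤ_6


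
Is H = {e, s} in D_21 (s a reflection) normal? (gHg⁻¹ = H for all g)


H = {e, s} in D_21 (s a reflection)
r·s·r⁻¹ = sr⁻² ≠ s for n ≥ 3, so {e, s} is not closed under conjugation

No, not a normal subgroup


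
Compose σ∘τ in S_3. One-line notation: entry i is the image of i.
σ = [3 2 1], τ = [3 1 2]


σ∘τ: apply τ first, then σ
1 →τ 3 →σ 1
2 →τ 1 →σ 3
3 →τ 2 →σ 2

σ∘τ = [1 3 2]


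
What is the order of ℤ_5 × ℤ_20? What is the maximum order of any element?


|ℤ_5 × ℤ_20| = 5 × 20 = 100
Max element order = lcm(5,20) = 20
Cyclic? No (gcd=5)

|ℤ_5×ℤ_20| = 100, max element order = 20


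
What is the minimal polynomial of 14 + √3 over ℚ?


Let α = 14 + √3. Then α - 14 = √3, so (α - 14)² = 3, giving α² - 28α + 193 = 0. Degree 2 and α ∉ ℚ, so this is the minimal polynomial.

Minimal polynomial: x² - 28x + 193


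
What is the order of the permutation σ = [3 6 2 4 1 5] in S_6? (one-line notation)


Cycle decomposition: (1 3 2 6 5)
Cycle lengths: 5
Order = lcm(5) = 5

ord(σ) = 5


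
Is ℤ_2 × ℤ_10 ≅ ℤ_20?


Comparing ℤ_2 × ℤ_10 and ℤ_20:
gcd(2,10) = 2 ≠ 1. Max element order in ℤ_2×ℤ_10 is lcm(2,10) = 10 < 20, so it has no element of order 20

No, ℤ_2 × ℤ_10 ≇ ℤ_20


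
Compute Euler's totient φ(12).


φ(n) = count of k ∈ {1,...,n} with gcd(k,n)=1
Coprimes to 12: {1, 5, 7, 11}
Count: 4

φ(12) = 4


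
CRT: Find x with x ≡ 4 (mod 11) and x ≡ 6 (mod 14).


m₁ = 11, m₂ = 14, gcd = 1, so CRT applies. M = m₁·m₂ = 154
Let M₁ = M/m₁ = 14, M₂ = M/m₂ = 11
Find y₁ ≡ M₁⁻¹ (mod m₁): 14⁻¹ ≡ 4 (mod 11)
Find y₂ ≡ M₂⁻¹ (mod m₂): 11⁻¹ ≡ 9 (mod 14)
x = a₁·M₁·y₁ + a₂·M₂·y₂ = 4·14·4 + 6·11·9 = 818
Reduce mod 154: x ≡ 48
Check: 48 mod 11 = 4 ✓, 48 mod 14 = 6 ✓

x ≡ 48 (mod 154)


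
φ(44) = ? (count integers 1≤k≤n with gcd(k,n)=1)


Factor n: 44 = 2^2 × 11
φ(n) = n · ∏(1 - 1/p) over distinct primes p | n
φ(44) = 44 · (1 - 1/2) · (1 - 1/11) = 20

φ(44) = 20


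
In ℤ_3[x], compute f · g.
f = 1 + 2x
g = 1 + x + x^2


Expand and collect like terms; reduce coefficients mod 3:
x^0: 1·1 = 1 ≡ 1 (mod 3)
x^1: 1·1 + 2·1 = 3 ≡ 0 (mod 3)
x^2: 1·1 + 2·1 = 3 ≡ 0 (mod 3)
x^3: 2·1 = 2 ≡ 2 (mod 3)
Result: 1 + 2x^3

f · g = 1 + 2x^3


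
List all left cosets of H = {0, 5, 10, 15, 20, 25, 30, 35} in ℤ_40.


H = {0, 5, 10, 15, 20, 25, 30, 35}, |H| = 8
Number of cosets = |G|/|H| = 40/8 = 5
0 + H = {0, 5, 10, 15, 20, 25, 30, 35}
1 + H = {1, 6, 11, 16, 21, 26, 31, 36}
2 + H = {2, 7, 12, 17, 22, 27, 32, 37}
3 + H = {3, 8, 13, 18, 23, 28, 33, 38}
4 + H = {4, 9, 14, 19, 24, 29, 34, 39}

Cosets: 0+H={0,5,10,15,20,25,30,35}; 1+H={1,6,11,16,21,26,31,36}; 2+H={2,7,12,17,22,27,32,37}; 3+H={3,8,13,18,23,28,33,38}; 4+H={4,9,14,19,24,29,34,39}


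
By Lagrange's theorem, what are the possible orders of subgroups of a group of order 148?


Lagrange's theorem: |H| divides |G|
|G| = 148
Divisors of 148: 1, 2, 4, 37, 74, 148

Possible subgroup orders: {1, 2, 4, 37, 74, 148}


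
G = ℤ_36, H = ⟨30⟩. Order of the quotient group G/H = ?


|⟨30⟩| = n / gcd(30, 36) = 36 / 6 = 6
H is normal (ℤ_36 is abelian).
|G/H| = |G| / |H| = 36 / 6 = 6

|G/H| = 6


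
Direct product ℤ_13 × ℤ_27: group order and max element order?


|ℤ_13 × ℤ_27| = 13 × 27 = 351
Max element order = lcm(13,27) = 351
Cyclic? Yes (gcd=1)

|ℤ_13×ℤ_27| = 351, max element order = 351


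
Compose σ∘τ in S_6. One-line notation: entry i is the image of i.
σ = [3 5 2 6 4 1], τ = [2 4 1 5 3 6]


σ∘τ: apply τ first, then σ
1 →τ 2 →σ 5
2 →τ 4 →σ 6
3 →τ 1 →σ 3
4 →τ 5 →σ 4
5 →τ 3 →σ 2
6 →τ 6 →σ 1

σ∘τ = [5 6 3 4 2 1]


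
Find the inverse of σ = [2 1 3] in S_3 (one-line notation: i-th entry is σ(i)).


To find σ⁻¹, swap domain and range:
σ(1) = 2 → σ⁻¹(2) = 1
σ(2) = 1 → σ⁻¹(1) = 2
σ(3) = 3 → σ⁻¹(3) = 3

σ⁻¹ = [2 1 3]


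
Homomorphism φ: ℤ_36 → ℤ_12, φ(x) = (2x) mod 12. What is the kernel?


Kernel = preimage of identity
ker(φ) = {x ∈ ℤ_36 : 2x ≡ 0 (mod 12)}. Since 12 | 36, φ is well-defined. The kernel is the cyclic subgroup ⟨6⟩ of ℤ_36 (order 6), i.e. {0, 6, 12, 18, 24, 30}

ker(φ) = {0, 6, 12, 18, 24, 30}


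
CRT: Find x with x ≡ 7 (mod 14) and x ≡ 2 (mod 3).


m₁ = 14, m₂ = 3, gcd = 1, so CRT applies. M = m₁·m₂ = 42
Let M₁ = M/m₁ = 3, M₂ = M/m₂ = 14
Find y₁ ≡ M₁⁻¹ (mod m₁): 3⁻¹ ≡ 5 (mod 14)
Find y₂ ≡ M₂⁻¹ (mod m₂): 14⁻¹ ≡ 2 (mod 3)
x = a₁·M₁·y₁ + a₂·M₂·y₂ = 7·3·5 + 2·14·2 = 161
Reduce mod 42: x ≡ 35
Check: 35 mod 14 = 7 ✓, 35 mod 3 = 2 ✓

x ≡ 35 (mod 42)


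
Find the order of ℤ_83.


ℤ_n has n elements.

|ℤ_83| = 83


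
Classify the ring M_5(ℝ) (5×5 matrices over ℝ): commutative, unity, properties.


Matrix multiplication is non-commutative for n ≥ 2; the identity matrix I is the unity; singular matrices give zero divisors, so not an integral domain
Commutative: No
Integral domain: No
Has unity: Yes

M_5(ℝ) (5×5 matrices over ℝ): Commutative=No, Unity=Yes


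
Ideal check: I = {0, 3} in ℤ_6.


Check ideal conditions for I = {0, 3} in ℤ_6:
(1) I is an additive subgroup? Yes
(2) For r ∈ ℤ_6 and a ∈ I: r·a ∈ I? Yes

Yes, I is an ideal of ℤ_6


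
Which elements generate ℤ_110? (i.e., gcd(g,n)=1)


g generates ℤ_n iff gcd(g,n) = 1
Prime factors of 110: 2, 5, 11
Generators are g ∈ {1,...,109} not divisible by any of these primes.
Generators: {1, 3, 7, 9, 13, 17, 19, 21, 23, 27, 29, 31, 37, 39, 41, 43, 47, 49, 51, 53, 57, 59, 61, 63, 67, 69, 71, 73, 79, 81, 83, 87, 89, 91, 93, 97, 101, 103, 107, 109}
Number of generators = φ(110) = 40

Generators of ℤ_110 = {1, 3, 7, 9, 13, 17, 19, 21, 23, 27, 29, 31, 37, 39, 41, 43, 47, 49, 51, 53, 57, 59, 61, 63, 67, 69, 71, 73, 79, 81, 83, 87, 89, 91, 93, 97, 101, 103, 107, 109}


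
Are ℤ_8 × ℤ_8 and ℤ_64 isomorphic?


Comparing ℤ_8 × ℤ_8 and ℤ_64:
gcd(8,8) = 8 ≠ 1. Max element order in ℤ_8×ℤ_8 is lcm(8,8) = 8 < 64, so it has no element of order 64

No, ℤ_8 × ℤ_8 ≇ ℤ_64


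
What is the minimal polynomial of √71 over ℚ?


√71 satisfies x² - 71 = 0, irreducible over ℚ since 71 is squarefree

Minimal polynomial: x² - 71


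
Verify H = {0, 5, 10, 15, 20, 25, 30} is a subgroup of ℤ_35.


Subgroup test for H = {0, 5, 10, 15, 20, 25, 30} in (ℤ_35, +):
(1) 0 ∈ H? Yes
(2) Closure: for all a,b ∈ H, (a+b) mod 35 ∈ H? Yes
(3) Inverses: for all a ∈ H, -a mod 35 ∈ H? Yes

Yes, H is a subgroup of ℤ_35


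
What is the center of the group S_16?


Z(G) = {g ∈ G | gx = xg for all x ∈ G}
S_n is non-abelian for n ≥ 3; Z(S_16) is trivial

Z(S_16) = {e}


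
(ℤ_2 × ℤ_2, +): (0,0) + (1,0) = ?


Operation: componentwise addition mod (2, 2)
(0,0) + (1,0) = ((a₁+b₁) mod 2, (a₂+b₂) mod 2) with a = (0,0), b = (1,0)

(0,0) + (1,0) = (1,0)


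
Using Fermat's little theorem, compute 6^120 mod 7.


Fermat's little theorem: if p is prime and gcd(a,p)=1, then a^(p-1) ≡ 1 (mod p)
p = 7 is prime, gcd(6,7) = 1
Reduce exponent: 120 mod 6 = 0
So 6^120 ≡ 6^0 (mod 7)
6^0 = 1

6^120 ≡ 1 (mod 7)


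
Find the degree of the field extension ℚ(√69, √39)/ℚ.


[ℚ(√69,√39):ℚ] = [ℚ(√69,√39):ℚ(√69)]·[ℚ(√69):ℚ] = 2·2 = 4

[ℚ(√69, √39)/ℚ] = 4


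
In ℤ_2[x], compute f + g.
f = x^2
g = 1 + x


Add coefficients mod 2:
x^0: 0 + 1 = 1 (mod 2)
x^1: 0 + 1 = 1 (mod 2)
x^2: 1 + 0 = 1 (mod 2)
Result: 1 + x + x^2

f + g = 1 + x + x^2


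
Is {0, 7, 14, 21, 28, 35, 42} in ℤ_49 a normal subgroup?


H = {0, 7, 14, 21, 28, 35, 42} in ℤ_49
ℤ_49 is abelian; every subgroup of an abelian group is normal

Yes, normal subgroup


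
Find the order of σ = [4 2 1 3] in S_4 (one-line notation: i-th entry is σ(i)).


Cycle decomposition: (1 4 3)
Cycle lengths: 3
Order = lcm(3) = 3

ord(σ) = 3


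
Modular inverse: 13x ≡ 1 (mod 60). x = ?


Use the extended Euclidean algorithm to write 1 = 13·s + 60·t; then s mod 60 is the inverse.
Euclidean algorithm:
  13 = 0·60 + 13
  60 = 4·13 + 8
  13 = 1·8 + 5
  8 = 1·5 + 3
  5 = 1·3 + 2
  3 = 1·2 + 1
  2 = 2·1 + 0
gcd(13,60) = 1
Back-substitution gives: 13·(-23) + 60·(5) = 1
So 13⁻¹ ≡ -23 ≡ 37 (mod 60)
Check: 13 × 37 = 481 ≡ 1 (mod 60) ✓

13⁻¹ ≡ 37 (mod 60)


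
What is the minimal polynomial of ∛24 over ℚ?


∛24 satisfies x³ - 24 = 0, irreducible over ℚ (no rational root; 24 is not a perfect cube)

Minimal polynomial: x³ - 24


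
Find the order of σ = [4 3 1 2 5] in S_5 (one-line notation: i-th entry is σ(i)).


Cycle decomposition: (1 4 2 3)
Cycle lengths: 4
Order = lcm(4) = 4

ord(σ) = 4


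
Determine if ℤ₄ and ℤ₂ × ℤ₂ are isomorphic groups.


Comparing ℤ₄ and ℤ₂ × ℤ₂:
ℤ₄ has an element of order 4; ℤ₂×ℤ₂ has exponent 2

No, ℤ₄ ≇ ℤ₂ × ℤ₂


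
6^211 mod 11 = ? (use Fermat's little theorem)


Fermat's little theorem: if p is prime and gcd(a,p)=1, then a^(p-1) ≡ 1 (mod p)
p = 11 is prime, gcd(6,11) = 1
Reduce exponent: 211 mod 10 = 1
So 6^211 ≡ 6^1 (mod 11)
6^1 mod 11 = 6

6^211 ≡ 6 (mod 11)


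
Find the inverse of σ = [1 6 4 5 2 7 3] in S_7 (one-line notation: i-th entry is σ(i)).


To find σ⁻¹, swap domain and range:
σ(1) = 1 → σ⁻¹(1) = 1
σ(2) = 6 → σ⁻¹(6) = 2
σ(3) = 4 → σ⁻¹(4) = 3
σ(4) = 5 → σ⁻¹(5) = 4
σ(5) = 2 → σ⁻¹(2) = 5
σ(6) = 7 → σ⁻¹(7) = 6
σ(7) = 3 → σ⁻¹(3) = 7

σ⁻¹ = [1 5 7 3 4 2 6]


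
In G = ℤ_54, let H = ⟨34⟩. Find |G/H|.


|⟨34⟩| = n / gcd(34, 54) = 54 / 2 = 27
H is normal (ℤ_54 is abelian).
|G/H| = |G| / |H| = 54 / 27 = 2

|G/H| = 2


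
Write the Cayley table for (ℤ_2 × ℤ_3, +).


Elements: {(0,0), (0,1), (0,2), (1,0), (1,1), (1,2)}
Operation: componentwise addition mod (2, 3)
Entry (a, b) = ((a₁+b₁) mod 2, (a₂+b₂) mod 3)

Cayley table:
      | (0,0) | (0,1) | (0,2) | (1,0) | (1,1) | (1,2)
(0,0) | (0,0) | (0,1) | (0,2) | (1,0) | (1,1) | (1,2)
(0,1) | (0,1) | (0,2) | (0,0) | (1,1) | (1,2) | (1,0)
(0,2) | (0,2) | (0,0) | (0,1) | (1,2) | (1,0) | (1,1)
(1,0) | (1,0) | (1,1) | (1,2) | (0,0) | (0,1) | (0,2)
(1,1) | (1,1) | (1,2) | (1,0) | (0,1) | (0,2) | (0,0)
(1,2) | (1,2) | (1,0) | (1,1) | (0,2) | (0,0) | (0,1)


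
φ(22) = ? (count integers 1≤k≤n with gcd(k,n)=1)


φ(n) = count of k ∈ {1,...,n} with gcd(k,n)=1
Coprimes to 22: {1, 3, 5, 7, 9, 13, 15, 17, 19, 21}
Count: 10

φ(22) = 10


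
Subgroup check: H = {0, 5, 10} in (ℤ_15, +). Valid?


Subgroup test for H = {0, 5, 10} in (ℤ_15, +):
(1) 0 ∈ H? Yes
(2) Closure: for all a,b ∈ H, (a+b) mod 15 ∈ H? Yes
(3) Inverses: for all a ∈ H, -a mod 15 ∈ H? Yes

Yes, H is a subgroup of ℤ_15


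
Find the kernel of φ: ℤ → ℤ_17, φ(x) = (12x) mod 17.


Kernel = preimage of identity
ker(φ) = {x ∈ ℤ : 12x ≡ 0 (mod 17)}. gcd(12,17) = 1, so 12x ≡ 0 (mod 17) ⟺ x ≡ 0 (mod 17/1 = 17). Hence ker(φ) = 17ℤ

ker(φ) = 17ℤ


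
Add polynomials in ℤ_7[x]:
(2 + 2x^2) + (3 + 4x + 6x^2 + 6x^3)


Add coefficients mod 7:
x^0: 2 + 3 = 5 (mod 7)
x^1: 0 + 4 = 4 (mod 7)
x^2: 2 + 6 = 1 (mod 7)
x^3: 0 + 6 = 6 (mod 7)
Result: 5 + 4x + x^2 + 6x^3

f + g = 5 + 4x + x^2 + 6x^3


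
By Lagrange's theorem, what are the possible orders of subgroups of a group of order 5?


Lagrange's theorem: |H| divides |G|
|G| = 5
Divisors of 5: 1, 5

Possible subgroup orders: {1, 5}


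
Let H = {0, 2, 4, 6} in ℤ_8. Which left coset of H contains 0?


0 + H = {0 + h (mod 8) : h ∈ H}
0+0=0, 0+2=2, 0+4=4, 0+6=6

0 + H = {0, 2, 4, 6}


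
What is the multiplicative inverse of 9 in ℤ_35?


Use the extended Euclidean algorithm to write 1 = 9·s + 35·t; then s mod 35 is the inverse.
Euclidean algorithm:
  9 = 0·35 + 9
  35 = 3·9 + 8
  9 = 1·8 + 1
  8 = 8·1 + 0
gcd(9,35) = 1
Back-substitution gives: 9·(4) + 35·(-1) = 1
So 9⁻¹ ≡ 4 ≡ 4 (mod 35)
Check: 9 × 4 = 36 ≡ 1 (mod 35) ✓

9⁻¹ ≡ 4 (mod 35)


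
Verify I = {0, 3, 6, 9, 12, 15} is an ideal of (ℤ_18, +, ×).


Check ideal conditions for I = {0, 3, 6, 9, 12, 15} in ℤ_18:
(1) I is an additive subgroup? Yes
(2) For r ∈ ℤ_18 and a ∈ I: r·a ∈ I? Yes

Yes, I is an ideal of ℤ_18


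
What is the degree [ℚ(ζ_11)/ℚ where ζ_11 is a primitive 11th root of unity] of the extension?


[ℚ(ζ_n):ℚ] = deg Φ_n(x) = φ(n). Here φ(11) = 10

[ℚ(ζ_11)/ℚ where ζ_11 is a primitive 11th root of unity] = 10


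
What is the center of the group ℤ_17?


Z(G) = {g ∈ G | gx = xg for all x ∈ G}
ℤ_17 is abelian, so Z(G) = G

Z(ℤ_17) = ℤ_17


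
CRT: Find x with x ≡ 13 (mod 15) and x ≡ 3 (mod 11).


m₁ = 15, m₂ = 11, gcd = 1, so CRT applies. M = m₁·m₂ = 165
Let M₁ = M/m₁ = 11, M₂ = M/m₂ = 15
Find y₁ ≡ M₁⁻¹ (mod m₁): 11⁻¹ ≡ 11 (mod 15)
Find y₂ ≡ M₂⁻¹ (mod m₂): 15⁻¹ ≡ 3 (mod 11)
x = a₁·M₁·y₁ + a₂·M₂·y₂ = 13·11·11 + 3·15·3 = 1708
Reduce mod 165: x ≡ 58
Check: 58 mod 15 = 13 ✓, 58 mod 11 = 3 ✓

x ≡ 58 (mod 165)


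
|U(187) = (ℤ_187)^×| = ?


U(n) is the group of units mod n; |U(n)| = φ(n)
|U(187)| = φ(187) = 160

|U(187) = (ℤ_187)^×| = 160


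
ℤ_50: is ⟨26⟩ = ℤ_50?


g generates ℤ_n iff gcd(g, n) = 1
gcd(26, 50) = 2
Since gcd = 2 ≠ 1, ⟨26⟩ has order 25 < 50, so 26 is not a generator.

No, 26 does not generate ℤ_50


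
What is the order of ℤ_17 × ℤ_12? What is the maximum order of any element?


|ℤ_17 × ℤ_12| = 17 × 12 = 204
Max element order = lcm(17,12) = 204
Cyclic? Yes (gcd=1)

|ℤ_17×ℤ_12| = 204, max element order = 204


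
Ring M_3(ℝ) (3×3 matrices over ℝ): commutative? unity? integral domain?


Matrix multiplication is non-commutative for n ≥ 2; the identity matrix I is the unity; singular matrices give zero divisors, so not an integral domain
Commutative: No
Integral domain: No
Has unity: Yes

M_3(ℝ) (3×3 matrices over ℝ): Commutative=No, Unity=Yes


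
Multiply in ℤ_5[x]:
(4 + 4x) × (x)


Expand and collect like terms; reduce coefficients mod 5:
x^0: 4·0 = 0 ≡ 0 (mod 5)
x^1: 4·1 + 4·0 = 4 ≡ 4 (mod 5)
x^2: 4·1 = 4 ≡ 4 (mod 5)
Result: 4x + 4x^2

f · g = 4x + 4x^2


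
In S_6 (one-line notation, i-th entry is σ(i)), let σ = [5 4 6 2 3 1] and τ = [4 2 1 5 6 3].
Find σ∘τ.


σ∘τ: apply τ first, then σ
1 →τ 4 →σ 2
2 →τ 2 →σ 4
3 →τ 1 →σ 5
4 →τ 5 →σ 3
5 →τ 6 →σ 1
6 →τ 3 →σ 6

σ∘τ = [2 4 5 3 1 6]


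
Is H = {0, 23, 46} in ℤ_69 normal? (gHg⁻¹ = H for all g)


H = {0, 23, 46} in ℤ_69
ℤ_69 is abelian; every subgroup of an abelian group is normal

Yes, normal subgroup


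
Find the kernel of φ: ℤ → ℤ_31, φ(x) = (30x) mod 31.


Kernel = preimage of identity
ker(φ) = {x ∈ ℤ : 30x ≡ 0 (mod 31)}. gcd(30,31) = 1, so 30x ≡ 0 (mod 31) ⟺ x ≡ 0 (mod 31/1 = 31). Hence ker(φ) = 31ℤ

ker(φ) = 31ℤ


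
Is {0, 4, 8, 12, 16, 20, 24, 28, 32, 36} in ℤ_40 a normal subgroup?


H = {0, 4, 8, 12, 16, 20, 24, 28, 32, 36} in ℤ_40
ℤ_40 is abelian; every subgroup of an abelian group is normal

Yes, normal subgroup


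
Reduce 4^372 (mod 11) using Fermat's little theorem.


Fermat's little theorem: if p is prime and gcd(a,p)=1, then a^(p-1) ≡ 1 (mod p)
p = 11 is prime, gcd(4,11) = 1
Reduce exponent: 372 mod 10 = 2
So 4^372 ≡ 4^2 (mod 11)
4^2 mod 11 = 5

4^372 ≡ 5 (mod 11)


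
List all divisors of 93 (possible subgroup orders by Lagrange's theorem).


Lagrange's theorem: |H| divides |G|
|G| = 93
Divisors of 93: 1, 3, 31, 93

Possible subgroup orders: {1, 3, 31, 93}


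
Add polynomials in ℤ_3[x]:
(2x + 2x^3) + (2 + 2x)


Add coefficients mod 3:
x^0: 0 + 2 = 2 (mod 3)
x^1: 2 + 2 = 1 (mod 3)
x^2: 0 + 0 = 0 (mod 3)
x^3: 2 + 0 = 2 (mod 3)
Result: 2 + x + 2x^3

f + g = 2 + x + 2x^3


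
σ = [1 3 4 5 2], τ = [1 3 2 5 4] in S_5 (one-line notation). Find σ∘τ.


σ∘τ: apply τ first, then σ
1 →τ 1 →σ 1
2 →τ 3 →σ 4
3 →τ 2 →σ 3
4 →τ 5 →σ 2
5 →τ 4 →σ 5

σ∘τ = [1 4 3 2 5]


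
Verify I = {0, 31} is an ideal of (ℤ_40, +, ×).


Check ideal conditions for I = {0, 31} in ℤ_40:
(1) I is an additive subgroup? No
(2) For r ∈ ℤ_40 and a ∈ I: r·a ∈ I? No  [counterexample: r=2, a=31, r·a mod 40 = 22 ∉ I]

No, I is not an ideal of ℤ_40


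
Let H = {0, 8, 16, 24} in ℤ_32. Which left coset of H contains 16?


16 + H = {16 + h (mod 32) : h ∈ H}
16+0=16, 16+8=24, 16+16=0, 16+24=8
16 + H = {0, 8, 16, 24} = 0 + H

16 + H = {0, 8, 16, 24}


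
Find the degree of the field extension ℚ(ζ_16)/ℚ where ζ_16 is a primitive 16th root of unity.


[ℚ(ζ_n):ℚ] = deg Φ_n(x) = φ(n). Here φ(16) = 8

[ℚ(ζ_16)/ℚ where ζ_16 is a primitive 16th root of unity] = 8


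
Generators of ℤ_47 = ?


g generates ℤ_n iff gcd(g,n) = 1
Prime factors of 47: 47
Generators are g ∈ {1,...,46} not divisible by any of these primes.
Generators: {1, 2, 3, 4, 5, 6, 7, 8, 9, 10, 11, 12, 13, 14, 15, 16, 17, 18, 19, 20, 21, 22, 23, 24, 25, 26, 27, 28, 29, 30, 31, 32, 33, 34, 35, 36, 37, 38, 39, 40, 41, 42, 43, 44, 45, 46}
Number of generators = φ(47) = 46

Generators of ℤ_47 = {1, 2, 3, 4, 5, 6, 7, 8, 9, 10, 11, 12, 13, 14, 15, 16, 17, 18, 19, 20, 21, 22, 23, 24, 25, 26, 27, 28, 29, 30, 31, 32, 33, 34, 35, 36, 37, 38, 39, 40, 41, 42, 43, 44, 45, 46}


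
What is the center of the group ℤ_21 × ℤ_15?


Z(G) = {g ∈ G | gx = xg for all x ∈ G}
Direct product of abelian groups is abelian, so Z(G) = G

Z(ℤ_21 × ℤ_15) = ℤ_21 × ℤ_15


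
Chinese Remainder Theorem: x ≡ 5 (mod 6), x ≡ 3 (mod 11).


m₁ = 6, m₂ = 11, gcd = 1, so CRT applies. M = m₁·m₂ = 66
Let M₁ = M/m₁ = 11, M₂ = M/m₂ = 6
Find y₁ ≡ M₁⁻¹ (mod m₁): 11⁻¹ ≡ 5 (mod 6)
Find y₂ ≡ M₂⁻¹ (mod m₂): 6⁻¹ ≡ 2 (mod 11)
x = a₁·M₁·y₁ + a₂·M₂·y₂ = 5·11·5 + 3·6·2 = 311
Reduce mod 66: x ≡ 47
Check: 47 mod 6 = 5 ✓, 47 mod 11 = 3 ✓

x ≡ 47 (mod 66)


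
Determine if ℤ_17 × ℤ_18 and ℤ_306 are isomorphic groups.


Comparing ℤ_17 × ℤ_18 and ℤ_306:
gcd(17,18) = 1, so ℤ_17 × ℤ_18 ≅ ℤ_306 (CRT)

Yes, ℤ_17 × ℤ_18 ≅ ℤ_306


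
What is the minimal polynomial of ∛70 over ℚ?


∛70 satisfies x³ - 70 = 0, irreducible over ℚ (no rational root; 70 is not a perfect cube)

Minimal polynomial: x³ - 70


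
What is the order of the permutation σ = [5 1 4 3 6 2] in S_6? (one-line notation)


Cycle decomposition: (1 5 6 2) (3 4)
Cycle lengths: 4, 2
Order = lcm(4, 2) = 4

ord(σ) = 4


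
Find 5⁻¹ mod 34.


Use the extended Euclidean algorithm to write 1 = 5·s + 34·t; then s mod 34 is the inverse.
Euclidean algorithm:
  5 = 0·34 + 5
  34 = 6·5 + 4
  5 = 1·4 + 1
  4 = 4·1 + 0
gcd(5,34) = 1
Back-substitution gives: 5·(7) + 34·(-1) = 1
So 5⁻¹ ≡ 7 ≡ 7 (mod 34)
Check: 5 × 7 = 35 ≡ 1 (mod 34) ✓

5⁻¹ ≡ 7 (mod 34)


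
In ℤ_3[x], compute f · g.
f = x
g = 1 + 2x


Expand and collect like terms; reduce coefficients mod 3:
x^0: 0·1 = 0 ≡ 0 (mod 3)
x^1: 0·2 + 1·1 = 1 ≡ 1 (mod 3)
x^2: 1·2 = 2 ≡ 2 (mod 3)
Result: x + 2x^2

f · g = x + 2x^2


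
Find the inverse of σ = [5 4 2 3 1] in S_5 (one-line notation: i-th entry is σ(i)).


To find σ⁻¹, swap domain and range:
σ(1) = 5 → σ⁻¹(5) = 1
σ(2) = 4 → σ⁻¹(4) = 2
σ(3) = 2 → σ⁻¹(2) = 3
σ(4) = 3 → σ⁻¹(3) = 4
σ(5) = 1 → σ⁻¹(1) = 5

σ⁻¹ = [5 3 4 2 1]


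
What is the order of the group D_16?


|D_n| = 2n (n rotations and n reflections)
|D_16| = 2×16 = 32

|D_16| = 32


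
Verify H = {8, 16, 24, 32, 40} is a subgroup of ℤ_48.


Subgroup test for H = {8, 16, 24, 32, 40} in (ℤ_48, +):
(1) 0 ∈ H? No
(2) Closure: for all a,b ∈ H, (a+b) mod 48 ∈ H? No  [counterexample: 8 + 40 = 0 ∉ H]
(3) Inverses: for all a ∈ H, -a mod 48 ∈ H? Yes

No, H is not a subgroup of ℤ_48


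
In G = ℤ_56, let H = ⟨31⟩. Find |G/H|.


|⟨31⟩| = n / gcd(31, 56) = 56 / 1 = 56
H is normal (ℤ_56 is abelian).
|G/H| = |G| / |H| = 56 / 56 = 1

|G/H| = 1


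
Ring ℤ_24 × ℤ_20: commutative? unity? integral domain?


Direct product ring; commutative with unity (1,1); but (1,0)·(0,1) = (0,0) gives zero divisors, so not an integral domain
Commutative: Yes
Integral domain: No
Has unity: Yes

ℤ_24 × ℤ_20: Commutative=Yes, Unity=Yes


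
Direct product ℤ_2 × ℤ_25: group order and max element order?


|ℤ_2 × ℤ_25| = 2 × 25 = 50
Max element order = lcm(2,25) = 50
Cyclic? Yes (gcd=1)

|ℤ_2×ℤ_25| = 50, max element order = 50


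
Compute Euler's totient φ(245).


Factor n: 245 = 5 × 7^2
φ(n) = n · ∏(1 - 1/p) over distinct primes p | n
φ(245) = 245 · (1 - 1/5) · (1 - 1/7) = 168

φ(245) = 168


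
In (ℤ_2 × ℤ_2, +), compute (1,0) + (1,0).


Operation: componentwise addition mod (2, 2)
(1,0) + (1,0) = ((a₁+b₁) mod 2, (a₂+b₂) mod 2) with a = (1,0), b = (1,0)

(1,0) + (1,0) = (0,0)


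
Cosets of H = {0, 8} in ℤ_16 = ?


H = {0, 8}, |H| = 2
Number of cosets = |G|/|H| = 16/2 = 8
0 + H = {0, 8}
1 + H = {1, 9}
2 + H = {2, 10}
3 + H = {3, 11}
4 + H = {4, 12}
5 + H = {5, 13}
6 + H = {6, 14}
7 + H = {7, 15}

Cosets: 0+H={0,8}; 1+H={1,9}; 2+H={2,10}; 3+H={3,11}; 4+H={4,12}; 5+H={5,13}; 6+H={6,14}; 7+H={7,15}


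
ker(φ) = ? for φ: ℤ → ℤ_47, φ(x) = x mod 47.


Kernel = preimage of identity
ker(φ) = {x ∈ ℤ : x ≡ 0 (mod 47)} = 47ℤ = {0, ±47, ±94, ...}

ker(φ) = 47ℤ


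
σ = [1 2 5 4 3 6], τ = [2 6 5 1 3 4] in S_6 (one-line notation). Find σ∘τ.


σ∘τ: apply τ first, then σ
1 →τ 2 →σ 2
2 →τ 6 →σ 6
3 →τ 5 →σ 3
4 →τ 1 →σ 1
5 →τ 3 →σ 5
6 →τ 4 →σ 4

σ∘τ = [2 6 3 1 5 4]


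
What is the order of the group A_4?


|A_n| = n!/2 (even permutations)
|A_4| = 4!/2 = 24/2 = 12

|A_4| = 12


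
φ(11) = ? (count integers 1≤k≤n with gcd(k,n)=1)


φ(n) = count of k ∈ {1,...,n} with gcd(k,n)=1
Coprimes to 11: {1, 2, 3, 4, 5, 6, 7, 8, 9, 10}
Count: 10

φ(11) = 10


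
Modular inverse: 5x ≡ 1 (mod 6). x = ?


Use the extended Euclidean algorithm to write 1 = 5·s + 6·t; then s mod 6 is the inverse.
Euclidean algorithm:
  5 = 0·6 + 5
  6 = 1·5 + 1
  5 = 5·1 + 0
gcd(5,6) = 1
Back-substitution gives: 5·(-1) + 6·(1) = 1
So 5⁻¹ ≡ -1 ≡ 5 (mod 6)
Check: 5 × 5 = 25 ≡ 1 (mod 6) ✓

5⁻¹ ≡ 5 (mod 6)


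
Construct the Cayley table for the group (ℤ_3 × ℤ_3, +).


Elements: {(0,0), (0,1), (0,2), (1,0), (1,1), (1,2), (2,0), (2,1), (2,2)}
Operation: componentwise addition mod (3, 3)
Entry (a, b) = ((a₁+b₁) mod 3, (a₂+b₂) mod 3)

Cayley table:
      | (0,0) | (0,1) | (0,2) | (1,0) | (1,1) | (1,2) | (2,0) | (2,1) | (2,2)
(0,0) | (0,0) | (0,1) | (0,2) | (1,0) | (1,1) | (1,2) | (2,0) | (2,1) | (2,2)
(0,1) | (0,1) | (0,2) | (0,0) | (1,1) | (1,2) | (1,0) | (2,1) | (2,2) | (2,0)
(0,2) | (0,2) | (0,0) | (0,1) | (1,2) | (1,0) | (1,1) | (2,2) | (2,0) | (2,1)
(1,0) | (1,0) | (1,1) | (1,2) | (2,0) | (2,1) | (2,2) | (0,0) | (0,1) | (0,2)
(1,1) | (1,1) | (1,2) | (1,0) | (2,1) | (2,2) | (2,0) | (0,1) | (0,2) | (0,0)
(1,2) | (1,2) | (1,0) | (1,1) | (2,2) | (2,0) | (2,1) | (0,2) | (0,0) | (0,1)
(2,0) | (2,0) | (2,1) | (2,2) | (0,0) | (0,1) | (0,2) | (1,0) | (1,1) | (1,2)
(2,1) | (2,1) | (2,2) | (2,0) | (0,1) | (0,2) | (0,0) | (1,1) | (1,2) | (1,0)
(2,2) | (2,2) | (2,0) | (2,1) | (0,2) | (0,0) | (0,1) | (1,2) | (1,0) | (1,1)


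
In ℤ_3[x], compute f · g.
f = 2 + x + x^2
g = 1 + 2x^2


Expand and collect like terms; reduce coefficients mod 3:
x^0: 2·1 = 2 ≡ 2 (mod 3)
x^1: 2·0 + 1·1 = 1 ≡ 1 (mod 3)
x^2: 2·2 + 1·0 + 1·1 = 5 ≡ 2 (mod 3)
x^3: 1·2 + 1·0 = 2 ≡ 2 (mod 3)
x^4: 1·2 = 2 ≡ 2 (mod 3)
Result: 2 + x + 2x^2 + 2x^3 + 2x^4

f · g = 2 + x + 2x^2 + 2x^3 + 2x^4


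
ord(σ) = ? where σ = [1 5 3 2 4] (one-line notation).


Cycle decomposition: (2 5 4)
Cycle lengths: 3
Order = lcm(3) = 3

ord(σ) = 3


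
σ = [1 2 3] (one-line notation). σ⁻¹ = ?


To find σ⁻¹, swap domain and range:
σ(1) = 1 → σ⁻¹(1) = 1
σ(2) = 2 → σ⁻¹(2) = 2
σ(3) = 3 → σ⁻¹(3) = 3

σ⁻¹ = [1 2 3]


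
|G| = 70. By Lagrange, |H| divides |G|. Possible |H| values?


Lagrange's theorem: |H| divides |G|
|G| = 70
Divisors of 70: 1, 2, 5, 7, 10, 14, 35, 70

Possible subgroup orders: {1, 2, 5, 7, 10, 14, 35, 70}


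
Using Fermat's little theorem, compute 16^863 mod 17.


Fermat's little theorem: if p is prime and gcd(a,p)=1, then a^(p-1) ≡ 1 (mod p)
p = 17 is prime, gcd(16,17) = 1
Reduce exponent: 863 mod 16 = 15
So 16^863 ≡ 16^15 (mod 17)
16^15 mod 17 = 16

16^863 ≡ 16 (mod 17)


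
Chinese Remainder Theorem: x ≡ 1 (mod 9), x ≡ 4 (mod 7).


m₁ = 9, m₂ = 7, gcd = 1, so CRT applies. M = m₁·m₂ = 63
Let M₁ = M/m₁ = 7, M₂ = M/m₂ = 9
Find y₁ ≡ M₁⁻¹ (mod m₁): 7⁻¹ ≡ 4 (mod 9)
Find y₂ ≡ M₂⁻¹ (mod m₂): 9⁻¹ ≡ 4 (mod 7)
x = a₁·M₁·y₁ + a₂·M₂·y₂ = 1·7·4 + 4·9·4 = 172
Reduce mod 63: x ≡ 46
Check: 46 mod 9 = 1 ✓, 46 mod 7 = 4 ✓

x ≡ 46 (mod 63)


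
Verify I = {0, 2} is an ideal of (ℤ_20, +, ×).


Check ideal conditions for I = {0, 2} in ℤ_20:
(1) I is an additive subgroup? No
(2) For r ∈ ℤ_20 and a ∈ I: r·a ∈ I? No  [counterexample: r=2, a=2, r·a mod 20 = 4 ∉ I]

No, I is not an ideal of ℤ_20


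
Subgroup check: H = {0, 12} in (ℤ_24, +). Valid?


Subgroup test for H = {0, 12} in (ℤ_24, +):
(1) 0 ∈ H? Yes
(2) Closure: for all a,b ∈ H, (a+b) mod 24 ∈ H? Yes
(3) Inverses: for all a ∈ H, -a mod 24 ∈ H? Yes

Yes, H is a subgroup of ℤ_24


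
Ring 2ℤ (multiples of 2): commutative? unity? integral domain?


2ℤ is a commutative ring under +,× but has no multiplicative identity (1 ∉ 2ℤ); it has no zero divisors, but without unity it is not an integral domain
Commutative: Yes
Integral domain: No
Has unity: No

2ℤ (multiples of 2): Commutative=Yes, Unity=No


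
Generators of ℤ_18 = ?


g generates ℤ_n iff gcd(g,n) = 1
Prime factors of 18: 2, 3
Generators are g ∈ {1,...,17} not divisible by any of these primes.
Generators: {1, 5, 7, 11, 13, 17}
Number of generators = φ(18) = 6

Generators of ℤ_18 = {1, 5, 7, 11, 13, 17}


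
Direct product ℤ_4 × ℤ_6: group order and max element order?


|ℤ_4 × ℤ_6| = 4 × 6 = 24
Max element order = lcm(4,6) = 12
Cyclic? No (gcd=2)

|ℤ_4×ℤ_6| = 24, max element order = 12


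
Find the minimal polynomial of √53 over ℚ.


√53 satisfies x² - 53 = 0, irreducible over ℚ since 53 is squarefree

Minimal polynomial: x² - 53


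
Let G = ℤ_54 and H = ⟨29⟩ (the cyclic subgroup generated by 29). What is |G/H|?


|⟨29⟩| = n / gcd(29, 54) = 54 / 1 = 54
H is normal (ℤ_54 is abelian).
|G/H| = |G| / |H| = 54 / 54 = 1

|G/H| = 1


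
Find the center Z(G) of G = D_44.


Z(G) = {g ∈ G | gx = xg for all x ∈ G}
For even n, Z(D_n) = {e, r^(n/2)}: the 180° rotation r^22 commutes with every reflection and rotation

Z(D_44) = {e, r^22}


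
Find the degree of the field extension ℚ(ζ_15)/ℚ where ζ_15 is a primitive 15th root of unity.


[ℚ(ζ_n):ℚ] = deg Φ_n(x) = φ(n). Here φ(15) = 8

[ℚ(ζ_15)/ℚ where ζ_15 is a primitive 15th root of unity] = 8


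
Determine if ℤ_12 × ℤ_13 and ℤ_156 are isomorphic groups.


Comparing ℤ_12 × ℤ_13 and ℤ_156:
gcd(12,13) = 1, so ℤ_12 × ℤ_13 ≅ ℤ_156 (CRT)

Yes, ℤ_12 × ℤ_13 ≅ ℤ_156


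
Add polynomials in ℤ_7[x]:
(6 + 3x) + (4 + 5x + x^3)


Add coefficients mod 7:
x^0: 6 + 4 = 3 (mod 7)
x^1: 3 + 5 = 1 (mod 7)
x^2: 0 + 0 = 0 (mod 7)
x^3: 0 + 1 = 1 (mod 7)
Result: 3 + x + x^3

f + g = 3 + x + x^3


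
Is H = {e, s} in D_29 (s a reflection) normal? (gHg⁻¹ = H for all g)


H = {e, s} in D_29 (s a reflection)
r·s·r⁻¹ = sr⁻² ≠ s for n ≥ 3, so {e, s} is not closed under conjugation

No, not a normal subgroup


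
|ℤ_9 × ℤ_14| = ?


|A × B| = |A| · |B|
|ℤ_9 × ℤ_14| = 9 × 14 = 126

|ℤ_9 × ℤ_14| = 126


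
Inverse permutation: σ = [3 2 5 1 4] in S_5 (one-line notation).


To find σ⁻¹, swap domain and range:
σ(1) = 3 → σ⁻¹(3) = 1
σ(2) = 2 → σ⁻¹(2) = 2
σ(3) = 5 → σ⁻¹(5) = 3
σ(4) = 1 → σ⁻¹(1) = 4
σ(5) = 4 → σ⁻¹(4) = 5

σ⁻¹ = [4 2 1 5 3]


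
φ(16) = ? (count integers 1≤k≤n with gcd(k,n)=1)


φ(n) = count of k ∈ {1,...,n} with gcd(k,n)=1
Coprimes to 16: {1, 3, 5, 7, 9, 11, 13, 15}
Count: 8

φ(16) = 8


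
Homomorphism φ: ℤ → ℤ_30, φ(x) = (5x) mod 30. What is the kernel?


Kernel = preimage of identity
ker(φ) = {x ∈ ℤ : 5x ≡ 0 (mod 30)}. gcd(5,30) = 5, so 5x ≡ 0 (mod 30) ⟺ x ≡ 0 (mod 30/5 = 6). Hence ker(φ) = 6ℤ

ker(φ) = 6ℤ


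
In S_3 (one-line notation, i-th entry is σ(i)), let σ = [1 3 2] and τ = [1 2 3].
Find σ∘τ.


σ∘τ: apply τ first, then σ
1 →τ 1 →σ 1
2 →τ 2 →σ 3
3 →τ 3 →σ 2

σ∘τ = [1 3 2]


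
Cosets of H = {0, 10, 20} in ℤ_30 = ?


H = {0, 10, 20}, |H| = 3
Number of cosets = |G|/|H| = 30/3 = 10
0 + H = {0, 10, 20}
1 + H = {1, 11, 21}
2 + H = {2, 12, 22}
3 + H = {3, 13, 23}
4 + H = {4, 14, 24}
5 + H = {5, 15, 25}
6 + H = {6, 16, 26}
7 + H = {7, 17, 27}
8 + H = {8, 18, 28}
9 + H = {9, 19, 29}

Cosets: 0+H={0,10,20}; 1+H={1,11,21}; 2+H={2,12,22}; 3+H={3,13,23}; 4+H={4,14,24}; 5+H={5,15,25}; 6+H={6,16,26}; 7+H={7,17,27}; 8+H={8,18,28}; 9+H={9,19,29}


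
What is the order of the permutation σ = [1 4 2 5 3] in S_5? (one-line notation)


Cycle decomposition: (2 4 5 3)
Cycle lengths: 4
Order = lcm(4) = 4

ord(σ) = 4


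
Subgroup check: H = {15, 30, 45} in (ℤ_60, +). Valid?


Subgroup test for H = {15, 30, 45} in (ℤ_60, +):
(1) 0 ∈ H? No
(2) Closure: for all a,b ∈ H, (a+b) mod 60 ∈ H? No  [counterexample: 15 + 45 = 0 ∉ H]
(3) Inverses: for all a ∈ H, -a mod 60 ∈ H? Yes

No, H is not a subgroup of ℤ_60


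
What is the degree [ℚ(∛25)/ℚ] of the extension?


∛25 has minimal polynomial x³ - 25 (irreducible over ℚ since 25 is not a perfect cube)

[ℚ(∛25)/ℚ] = 3


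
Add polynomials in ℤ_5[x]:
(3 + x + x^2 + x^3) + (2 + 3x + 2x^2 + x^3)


Add coefficients mod 5:
x^0: 3 + 2 = 0 (mod 5)
x^1: 1 + 3 = 4 (mod 5)
x^2: 1 + 2 = 3 (mod 5)
x^3: 1 + 1 = 2 (mod 5)
Result: 4x + 3x^2 + 2x^3

f + g = 4x + 3x^2 + 2x^3


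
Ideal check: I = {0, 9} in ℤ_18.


Check ideal conditions for I = {0, 9} in ℤ_18:
(1) I is an additive subgroup? Yes
(2) For r ∈ ℤ_18 and a ∈ I: r·a ∈ I? Yes

Yes, I is an ideal of ℤ_18


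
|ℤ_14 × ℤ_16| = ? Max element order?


|ℤ_14 × ℤ_16| = 14 × 16 = 224
Max element order = lcm(14,16) = 112
Cyclic? No (gcd=2)

|ℤ_14×ℤ_16| = 224, max element order = 112


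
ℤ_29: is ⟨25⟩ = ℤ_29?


g generates ℤ_n iff gcd(g, n) = 1
gcd(25, 29) = 1
Since gcd = 1, 25 is a generator.

Yes, 25 generates ℤ_29


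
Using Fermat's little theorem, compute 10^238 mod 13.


Fermat's little theorem: if p is prime and gcd(a,p)=1, then a^(p-1) ≡ 1 (mod p)
p = 13 is prime, gcd(10,13) = 1
Reduce exponent: 238 mod 12 = 10
So 10^238 ≡ 10^10 (mod 13)
10^10 mod 13 = 3

10^238 ≡ 3 (mod 13)


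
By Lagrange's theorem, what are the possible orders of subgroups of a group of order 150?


Lagrange's theorem: |H| divides |G|
|G| = 150
Divisors of 150: 1, 2, 3, 5, 6, 10, 15, 25, 30, 50, 75, 150

Possible subgroup orders: {1, 2, 3, 5, 6, 10, 15, 25, 30, 50, 75, 150}


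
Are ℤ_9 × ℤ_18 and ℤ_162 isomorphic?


Comparing ℤ_9 × ℤ_18 and ℤ_162:
gcd(9,18) = 9 ≠ 1. Max element order in ℤ_9×ℤ_18 is lcm(9,18) = 18 < 162, so it has no element of order 162

No, ℤ_9 × ℤ_18 ≇ ℤ_162


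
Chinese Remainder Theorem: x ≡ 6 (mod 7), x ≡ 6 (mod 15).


m₁ = 7, m₂ = 15, gcd = 1, so CRT applies. M = m₁·m₂ = 105
Let M₁ = M/m₁ = 15, M₂ = M/m₂ = 7
Find y₁ ≡ M₁⁻¹ (mod m₁): 15⁻¹ ≡ 1 (mod 7)
Find y₂ ≡ M₂⁻¹ (mod m₂): 7⁻¹ ≡ 13 (mod 15)
x = a₁·M₁·y₁ + a₂·M₂·y₂ = 6·15·1 + 6·7·13 = 636
Reduce mod 105: x ≡ 6
Check: 6 mod 7 = 6 ✓, 6 mod 15 = 6 ✓

x ≡ 6 (mod 105)


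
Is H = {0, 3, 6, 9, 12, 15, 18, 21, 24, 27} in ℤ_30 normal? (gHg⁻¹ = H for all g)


H = {0, 3, 6, 9, 12, 15, 18, 21, 24, 27} in ℤ_30
ℤ_30 is abelian; every subgroup of an abelian group is normal

Yes, normal subgroup


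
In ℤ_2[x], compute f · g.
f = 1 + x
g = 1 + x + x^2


Expand and collect like terms; reduce coefficients mod 2:
x^0: 1·1 = 1 ≡ 1 (mod 2)
x^1: 1·1 + 1·1 = 2 ≡ 0 (mod 2)
x^2: 1·1 + 1·1 = 2 ≡ 0 (mod 2)
x^3: 1·1 = 1 ≡ 1 (mod 2)
Result: 1 + x^3

f · g = 1 + x^3


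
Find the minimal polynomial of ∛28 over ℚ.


∛28 satisfies x³ - 28 = 0, irreducible over ℚ (no rational root; 28 is not a perfect cube)

Minimal polynomial: x³ - 28


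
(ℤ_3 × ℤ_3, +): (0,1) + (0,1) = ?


Operation: componentwise addition mod (3, 3)
(0,1) + (0,1) = ((a₁+b₁) mod 3, (a₂+b₂) mod 3) with a = (0,1), b = (0,1)

(0,1) + (0,1) = (0,2)


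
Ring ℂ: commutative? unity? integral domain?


ℂ is a field: commutative, has unity, every nonzero element is a unit (hence an integral domain)
Commutative: Yes
Integral domain: Yes
Has unity: Yes

ℂ: Commutative=Yes, Unity=Yes


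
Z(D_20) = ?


Z(G) = {g ∈ G | gx = xg for all x ∈ G}
For even n, Z(D_n) = {e, r^(n/2)}: the 180° rotation r^10 commutes with every reflection and rotation

Z(D_20) = {e, r^10}


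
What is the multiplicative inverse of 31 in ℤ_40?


Use the extended Euclidean algorithm to write 1 = 31·s + 40·t; then s mod 40 is the inverse.
Euclidean algorithm:
  31 = 0·40 + 31
  40 = 1·31 + 9
  31 = 3·9 + 4
  9 = 2·4 + 1
  4 = 4·1 + 0
gcd(31,40) = 1
Back-substitution gives: 31·(-9) + 40·(7) = 1
So 31⁻¹ ≡ -9 ≡ 31 (mod 40)
Check: 31 × 31 = 961 ≡ 1 (mod 40) ✓

31⁻¹ ≡ 31 (mod 40)


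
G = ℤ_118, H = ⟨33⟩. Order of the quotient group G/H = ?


|⟨33⟩| = n / gcd(33, 118) = 118 / 1 = 118
H is normal (ℤ_118 is abelian).
|G/H| = |G| / |H| = 118 / 118 = 1

|G/H| = 1


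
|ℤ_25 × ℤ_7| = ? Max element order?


|ℤ_25 × ℤ_7| = 25 × 7 = 175
Max element order = lcm(25,7) = 175
Cyclic? Yes (gcd=1)

|ℤ_25×ℤ_7| = 175, max element order = 175


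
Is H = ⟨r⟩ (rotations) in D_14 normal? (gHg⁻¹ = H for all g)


H = ⟨r⟩ (rotations) in D_14
The rotation subgroup ⟨r⟩ has index 2 in D_14, so it is normal

Yes, normal subgroup


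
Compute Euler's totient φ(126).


Factor n: 126 = 2 × 3^2 × 7
φ(n) = n · ∏(1 - 1/p) over distinct primes p | n
φ(126) = 126 · (1 - 1/2) · (1 - 1/3) · (1 - 1/7) = 36

φ(126) = 36


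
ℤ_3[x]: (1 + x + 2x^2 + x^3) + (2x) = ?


Add coefficients mod 3:
x^0: 1 + 0 = 1 (mod 3)
x^1: 1 + 2 = 0 (mod 3)
x^2: 2 + 0 = 2 (mod 3)
x^3: 1 + 0 = 1 (mod 3)
Result: 1 + 2x^2 + x^3

f + g = 1 + 2x^2 + x^3


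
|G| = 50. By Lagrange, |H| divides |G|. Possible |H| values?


Lagrange's theorem: |H| divides |G|
|G| = 50
Divisors of 50: 1, 2, 5, 10, 25, 50

Possible subgroup orders: {1, 2, 5, 10, 25, 50}


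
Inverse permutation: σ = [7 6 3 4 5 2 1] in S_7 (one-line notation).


To find σ⁻¹, swap domain and range:
σ(1) = 7 → σ⁻¹(7) = 1
σ(2) = 6 → σ⁻¹(6) = 2
σ(3) = 3 → σ⁻¹(3) = 3
σ(4) = 4 → σ⁻¹(4) = 4
σ(5) = 5 → σ⁻¹(5) = 5
σ(6) = 2 → σ⁻¹(2) = 6
σ(7) = 1 → σ⁻¹(1) = 7

σ⁻¹ = [7 6 3 4 5 2 1]
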